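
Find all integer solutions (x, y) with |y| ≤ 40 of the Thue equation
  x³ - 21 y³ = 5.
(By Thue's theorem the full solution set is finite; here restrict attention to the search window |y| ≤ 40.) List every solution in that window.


The equation is x³ - 21y³ = 5. For fixed y, x³ = 21·y³ + 5, so a solution requires the RHS to be a perfect cube.
Strategy: iterate y from -40 to 40, compute RHS = 21·y³ + 5, and check whether it is a (positive or negative) perfect cube.
Check small values of y:
  y = 0: RHS = 5 is not a perfect cube.
  y = 1: RHS = 26 is not a perfect cube.
  y = -1: RHS = -16 is not a perfect cube.
  y = 2: RHS = 173 is not a perfect cube.
  y = -2: RHS = -163 is not a perfect cube.
  y = 3: RHS = 572 is not a perfect cube.
  y = -3: RHS = -562 is not a perfect cube.
Continuing the search up to |y| = 40 finds no solutions either.
No (x, y) in the scanned range satisfies the equation.

No integer solutions with |y| ≤ 40.


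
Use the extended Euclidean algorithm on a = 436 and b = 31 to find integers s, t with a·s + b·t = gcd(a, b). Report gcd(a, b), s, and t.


Euclidean algorithm on (436, 31) — divide until remainder is 0:
  436 = 14 · 31 + 2
  31 = 15 · 2 + 1
  2 = 2 · 1 + 0
gcd(436, 31) = 1.
Track Bezout coefficients alongside the remainders: start with r₀ = 436 = a·1 + b·0 (s = 1, t = 0) and r₁ = 31 = a·0 + b·1 (s = 0, t = 1); each new remainder r_{k+1} = r_{k-1} − q_k·r_k inherits s_{k+1} = s_{k-1} − q_k·s_k, t_{k+1} = t_{k-1} − q_k·t_k, so r_k = a·s_k + b·t_k at every step:
  q = 14: r = 2, s = 1 − 14·0 = 1, t = 0 − 14·1 = -14  (check: 436·1 + 31·(-14) = 2)
  q = 15: r = 1, s = 0 − 15·1 = -15, t = 1 − 15·(-14) = 211  (check: 436·(-15) + 31·211 = 1)
The row with r = 1 (the gcd) gives the Bezout coefficients s = -15, t = 211.
Result: 436 · (-15) + 31 · (211) = 1.

gcd(436, 31) = 1; s = -15, t = 211 (check: 436·(-15) + 31·211 = 1).


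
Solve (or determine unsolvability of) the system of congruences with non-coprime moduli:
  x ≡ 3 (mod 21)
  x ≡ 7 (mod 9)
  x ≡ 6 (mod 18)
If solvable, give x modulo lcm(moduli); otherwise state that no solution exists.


Moduli 21, 9, 18 are not pairwise coprime, so CRT works modulo lcm(m_i) when all pairwise compatibility conditions hold.
Pairwise compatibility: gcd(m_i, m_j) must divide a_i - a_j for every pair.
Merge one congruence at a time:
  Start: x ≡ 3 (mod 21).
  Combine with x ≡ 7 (mod 9): gcd(21, 9) = 3, and 7 - 3 = 4 is NOT divisible by 3.
    ⇒ system is inconsistent (no integer solution).

No solution (the system is inconsistent).


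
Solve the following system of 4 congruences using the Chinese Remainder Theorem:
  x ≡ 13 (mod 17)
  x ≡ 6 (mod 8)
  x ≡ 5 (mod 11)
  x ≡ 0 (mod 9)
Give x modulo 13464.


Product of moduli M = 17 · 8 · 11 · 9 = 13464.
Merge one congruence at a time:
  Start: x ≡ 13 (mod 17).
  Combine with x ≡ 6 (mod 8); new modulus lcm = 136.
    Write x = 13 + 17·t and substitute into x ≡ 6 (mod 8): 17·t ≡ 6 − 13 = -7 (mod 8).
    Reduce coefficients mod 8: 1·t ≡ 1 (mod 8).
    So t ≡ 1 (mod 8).
    Then x = 13 + 17·1 = 30, valid modulo lcm(17, 8) = 136: x ≡ 30 (mod 136).
  Combine with x ≡ 5 (mod 11); new modulus lcm = 1496.
    Write x = 30 + 136·t and substitute into x ≡ 5 (mod 11): 136·t ≡ 5 − 30 = -25 (mod 11).
    Reduce coefficients mod 11: 4·t ≡ 8 (mod 11).
    The inverse of 4 mod 11 is 3 (since 4·3 = 12 = 1·11 + 1), so t ≡ 3·8 = 24 ≡ 2 (mod 11).
    Then x = 30 + 136·2 = 302, valid modulo lcm(136, 11) = 1496: x ≡ 302 (mod 1496).
  Combine with x ≡ 0 (mod 9); new modulus lcm = 13464.
    Write x = 302 + 1496·t and substitute into x ≡ 0 (mod 9): 1496·t ≡ 0 − 302 = -302 (mod 9).
    Reduce coefficients mod 9: 2·t ≡ 4 (mod 9).
    The inverse of 2 mod 9 is 5 (since 2·5 = 10 = 1·9 + 1), so t ≡ 5·4 = 20 ≡ 2 (mod 9).
    Then x = 302 + 1496·2 = 3294, valid modulo lcm(1496, 9) = 13464: x ≡ 3294 (mod 13464).
Verify against each original: 3294 mod 17 = 13, 3294 mod 8 = 6, 3294 mod 11 = 5, 3294 mod 9 = 0.

x ≡ 3294 (mod 13464).


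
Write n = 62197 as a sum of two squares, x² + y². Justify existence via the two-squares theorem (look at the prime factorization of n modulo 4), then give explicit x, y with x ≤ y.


Step 1: Factor n = 62197 = 37 · 41^2.
Step 2: Check the mod-4 condition on each prime factor: 37 ≡ 1 (mod 4), exponent 1; 41 ≡ 1 (mod 4), exponent 2.
All primes ≡ 3 (mod 4) appear to even exponent (or don't appear), so by the two-squares theorem n IS expressible as a sum of two squares.
Step 3: Build a representation. Here n = 37 · 41 · 41 is a product of primes ≡ 1 (mod 4). Each prime p ≡ 1 (mod 4) is itself a sum of two squares; find a² by testing p − a² for a perfect square:
  37: 37 − 1² = 36 = 6² ⇒ 37 = 1² + 6².
  41: 41 − 1² = 40, 41 − 2² = 37, 41 − 3² = 32, 41 − 4² = 25 = 5² ⇒ 41 = 4² + 5².
  Combine using the Brahmagupta–Fibonacci identity (a² + b²)(c² + d²) = (ac − bd)² + (ad + bc)² = (ac + bd)² + (ad − bc)²:
  37 · 41 = 1517: from (1² + 6²)(4² + 5²), take (1·4 − 6·5, 1·5 + 6·4) = (4 − 30, 5 + 24) = (-26, 29); dropping signs (only squares matter) gives (26, 29); check 26² + 29² = 676 + 841 = 1517 ✓.
  1517 · 41 = 62197: from (26² + 29²)(4² + 5²), take (26·4 − 29·5, 26·5 + 29·4) = (104 − 145, 130 + 116) = (-41, 246); dropping signs (only squares matter) gives (41, 246); check 41² + 246² = 1681 + 60516 = 62197 ✓.
Step 4: Order so x ≤ y and verify: 41² + 246² = 1681 + 60516 = 62197 = n. ✓

n = 62197 = 41² + 246² (one valid representation with x ≤ y).


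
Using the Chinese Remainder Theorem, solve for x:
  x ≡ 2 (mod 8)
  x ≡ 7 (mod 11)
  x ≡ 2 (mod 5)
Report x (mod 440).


Moduli 8, 11, 5 are pairwise coprime; by CRT there is a unique solution modulo M = 8 · 11 · 5 = 440.
Solve pairwise, accumulating the modulus:
  Start with x ≡ 2 (mod 8).
  Combine with x ≡ 7 (mod 11): since gcd(8, 11) = 1, we get a unique residue mod 88.
    Write x = 2 + 8·t and substitute into x ≡ 7 (mod 11): 8·t ≡ 7 − 2 = 5 (mod 11).
    The inverse of 8 mod 11 is 7 (since 8·7 = 56 = 5·11 + 1), so t ≡ 7·5 = 35 ≡ 2 (mod 11).
    Then x = 2 + 8·2 = 18, valid modulo lcm(8, 11) = 88: x ≡ 18 (mod 88).
  Combine with x ≡ 2 (mod 5): since gcd(88, 5) = 1, we get a unique residue mod 440.
    Write x = 18 + 88·t and substitute into x ≡ 2 (mod 5): 88·t ≡ 2 − 18 = -16 (mod 5).
    Reduce coefficients mod 5: 3·t ≡ 4 (mod 5).
    The inverse of 3 mod 5 is 2 (since 3·2 = 6 = 1·5 + 1), so t ≡ 2·4 = 8 ≡ 3 (mod 5).
    Then x = 18 + 88·3 = 282, valid modulo lcm(88, 5) = 440: x ≡ 282 (mod 440).
Verify: 282 mod 8 = 2 ✓, 282 mod 11 = 7 ✓, 282 mod 5 = 2 ✓.

x ≡ 282 (mod 440).


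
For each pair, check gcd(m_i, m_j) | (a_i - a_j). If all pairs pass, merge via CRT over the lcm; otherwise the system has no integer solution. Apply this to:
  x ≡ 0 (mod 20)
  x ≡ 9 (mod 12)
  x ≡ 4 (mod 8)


Moduli 20, 12, 8 are not pairwise coprime, so CRT works modulo lcm(m_i) when all pairwise compatibility conditions hold.
Pairwise compatibility: gcd(m_i, m_j) must divide a_i - a_j for every pair.
Merge one congruence at a time:
  Start: x ≡ 0 (mod 20).
  Combine with x ≡ 9 (mod 12): gcd(20, 12) = 4, and 9 - 0 = 9 is NOT divisible by 4.
    ⇒ system is inconsistent (no integer solution).

No solution (the system is inconsistent).


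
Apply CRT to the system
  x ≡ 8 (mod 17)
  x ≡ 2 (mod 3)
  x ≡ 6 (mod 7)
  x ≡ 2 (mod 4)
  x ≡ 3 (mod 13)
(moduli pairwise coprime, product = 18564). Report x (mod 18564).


Product of moduli M = 17 · 3 · 7 · 4 · 13 = 18564.
Merge one congruence at a time:
  Start: x ≡ 8 (mod 17).
  Combine with x ≡ 2 (mod 3); new modulus lcm = 51.
    Write x = 8 + 17·t and substitute into x ≡ 2 (mod 3): 17·t ≡ 2 − 8 = -6 (mod 3).
    Reduce coefficients mod 3: 2·t ≡ 0 (mod 3).
    The inverse of 2 mod 3 is 2 (since 2·2 = 4 = 1·3 + 1), so t ≡ 2·0 = 0 ≡ 0 (mod 3).
    Then x = 8 + 17·0 = 8, valid modulo lcm(17, 3) = 51: x ≡ 8 (mod 51).
  Combine with x ≡ 6 (mod 7); new modulus lcm = 357.
    Write x = 8 + 51·t and substitute into x ≡ 6 (mod 7): 51·t ≡ 6 − 8 = -2 (mod 7).
    Reduce coefficients mod 7: 2·t ≡ 5 (mod 7).
    The inverse of 2 mod 7 is 4 (since 2·4 = 8 = 1·7 + 1), so t ≡ 4·5 = 20 ≡ 6 (mod 7).
    Then x = 8 + 51·6 = 314, valid modulo lcm(51, 7) = 357: x ≡ 314 (mod 357).
  Combine with x ≡ 2 (mod 4); new modulus lcm = 1428.
    Write x = 314 + 357·t and substitute into x ≡ 2 (mod 4): 357·t ≡ 2 − 314 = -312 (mod 4).
    Reduce coefficients mod 4: 1·t ≡ 0 (mod 4).
    So t ≡ 0 (mod 4).
    Then x = 314 + 357·0 = 314, valid modulo lcm(357, 4) = 1428: x ≡ 314 (mod 1428).
  Combine with x ≡ 3 (mod 13); new modulus lcm = 18564.
    Write x = 314 + 1428·t and substitute into x ≡ 3 (mod 13): 1428·t ≡ 3 − 314 = -311 (mod 13).
    Reduce coefficients mod 13: 11·t ≡ 1 (mod 13).
    The inverse of 11 mod 13 is 6 (since 11·6 = 66 = 5·13 + 1), so t ≡ 6·1 = 6 ≡ 6 (mod 13).
    Then x = 314 + 1428·6 = 8882, valid modulo lcm(1428, 13) = 18564: x ≡ 8882 (mod 18564).
Verify against each original: 8882 mod 17 = 8, 8882 mod 3 = 2, 8882 mod 7 = 6, 8882 mod 4 = 2, 8882 mod 13 = 3.

x ≡ 8882 (mod 18564).


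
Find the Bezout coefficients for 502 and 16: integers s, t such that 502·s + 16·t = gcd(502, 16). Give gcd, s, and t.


Euclidean algorithm on (502, 16) — divide until remainder is 0:
  502 = 31 · 16 + 6
  16 = 2 · 6 + 4
  6 = 1 · 4 + 2
  4 = 2 · 2 + 0
gcd(502, 16) = 2.
Track Bezout coefficients alongside the remainders: start with r₀ = 502 = a·1 + b·0 (s = 1, t = 0) and r₁ = 16 = a·0 + b·1 (s = 0, t = 1); each new remainder r_{k+1} = r_{k-1} − q_k·r_k inherits s_{k+1} = s_{k-1} − q_k·s_k, t_{k+1} = t_{k-1} − q_k·t_k, so r_k = a·s_k + b·t_k at every step:
  q = 31: r = 6, s = 1 − 31·0 = 1, t = 0 − 31·1 = -31  (check: 502·1 + 16·(-31) = 6)
  q = 2: r = 4, s = 0 − 2·1 = -2, t = 1 − 2·(-31) = 63  (check: 502·(-2) + 16·63 = 4)
  q = 1: r = 2, s = 1 − 1·(-2) = 3, t = -31 − 1·63 = -94  (check: 502·3 + 16·(-94) = 2)
The row with r = 2 (the gcd) gives the Bezout coefficients s = 3, t = -94.
Result: 502 · (3) + 16 · (-94) = 2.

gcd(502, 16) = 2; s = 3, t = -94 (check: 502·3 + 16·(-94) = 2).


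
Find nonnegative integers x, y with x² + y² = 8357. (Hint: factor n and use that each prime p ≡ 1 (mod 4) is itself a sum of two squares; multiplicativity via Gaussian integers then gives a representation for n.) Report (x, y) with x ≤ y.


Step 1: Factor n = 8357 = 61 · 137.
Step 2: Check the mod-4 condition on each prime factor: 61 ≡ 1 (mod 4), exponent 1; 137 ≡ 1 (mod 4), exponent 1.
All primes ≡ 3 (mod 4) appear to even exponent (or don't appear), so by the two-squares theorem n IS expressible as a sum of two squares.
Step 3: Build a representation. Here n = 61 · 137 is a product of primes ≡ 1 (mod 4). Each prime p ≡ 1 (mod 4) is itself a sum of two squares; find a² by testing p − a² for a perfect square:
  61: 61 − 1² = 60, 61 − 2² = 57, 61 − 3² = 52, 61 − 4² = 45, 61 − 5² = 36 = 6² ⇒ 61 = 5² + 6².
  137: 137 − 1² = 136, 137 − 2² = 133, 137 − 3² = 128, 137 − 4² = 121 = 11² ⇒ 137 = 4² + 11².
  Combine using the Brahmagupta–Fibonacci identity (a² + b²)(c² + d²) = (ac − bd)² + (ad + bc)² = (ac + bd)² + (ad − bc)²:
  61 · 137 = 8357: from (5² + 6²)(4² + 11²), take (5·4 − 6·11, 5·11 + 6·4) = (20 − 66, 55 + 24) = (-46, 79); dropping signs (only squares matter) gives (46, 79); check 46² + 79² = 2116 + 6241 = 8357 ✓.
Step 4: Order so x ≤ y and verify: 46² + 79² = 2116 + 6241 = 8357 = n. ✓

n = 8357 = 46² + 79² (one valid representation with x ≤ y).


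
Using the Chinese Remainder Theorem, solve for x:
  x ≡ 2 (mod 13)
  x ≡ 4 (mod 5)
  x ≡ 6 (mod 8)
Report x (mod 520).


Moduli 13, 5, 8 are pairwise coprime; by CRT there is a unique solution modulo M = 13 · 5 · 8 = 520.
Solve pairwise, accumulating the modulus:
  Start with x ≡ 2 (mod 13).
  Combine with x ≡ 4 (mod 5): since gcd(13, 5) = 1, we get a unique residue mod 65.
    Write x = 2 + 13·t and substitute into x ≡ 4 (mod 5): 13·t ≡ 4 − 2 = 2 (mod 5).
    Reduce coefficients mod 5: 3·t ≡ 2 (mod 5).
    The inverse of 3 mod 5 is 2 (since 3·2 = 6 = 1·5 + 1), so t ≡ 2·2 = 4 ≡ 4 (mod 5).
    Then x = 2 + 13·4 = 54, valid modulo lcm(13, 5) = 65: x ≡ 54 (mod 65).
  Combine with x ≡ 6 (mod 8): since gcd(65, 8) = 1, we get a unique residue mod 520.
    Write x = 54 + 65·t and substitute into x ≡ 6 (mod 8): 65·t ≡ 6 − 54 = -48 (mod 8).
    Reduce coefficients mod 8: 1·t ≡ 0 (mod 8).
    So t ≡ 0 (mod 8).
    Then x = 54 + 65·0 = 54, valid modulo lcm(65, 8) = 520: x ≡ 54 (mod 520).
Verify: 54 mod 13 = 2 ✓, 54 mod 5 = 4 ✓, 54 mod 8 = 6 ✓.

x ≡ 54 (mod 520).


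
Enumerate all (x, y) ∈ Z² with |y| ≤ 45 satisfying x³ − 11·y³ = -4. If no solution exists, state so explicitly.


The equation is x³ - 11y³ = -4. For fixed y, x³ = 11·y³ − 4, so a solution requires the RHS to be a perfect cube.
Strategy: iterate y from -45 to 45, compute RHS = 11·y³ − 4, and check whether it is a (positive or negative) perfect cube.
Check small values of y:
  y = 0: RHS = -4 is not a perfect cube.
  y = 1: RHS = 7 is not a perfect cube.
  y = -1: RHS = -15 is not a perfect cube.
  y = 2: RHS = 84 is not a perfect cube.
  y = -2: RHS = -92 is not a perfect cube.
  y = 3: RHS = 293 is not a perfect cube.
  y = -3: RHS = -301 is not a perfect cube.
Continuing the search up to |y| = 45 finds no solutions either.
No (x, y) in the scanned range satisfies the equation.

No integer solutions with |y| ≤ 45.


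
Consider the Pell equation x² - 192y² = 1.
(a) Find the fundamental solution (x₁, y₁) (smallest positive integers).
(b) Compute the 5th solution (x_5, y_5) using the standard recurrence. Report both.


Step 1: Find the fundamental solution (x₁, y₁) of x² - 192y² = 1.
  Expand √192 as a continued fraction. a₀ = ⌊√192⌋ = 13; iterate m_{k+1} = d_k·a_k − m_k, d_{k+1} = (192 − m_{k+1}²)/d_k, a_{k+1} = ⌊(a₀ + m_{k+1})/d_{k+1}⌋ (starting m₀ = 0, d₀ = 1), with convergents p_k = a_k·p_{k-1} + p_{k-2}, q_k = a_k·q_{k-1} + q_{k-2} (p₋₁ = 1, q₋₁ = 0):
  k = 0: a₀ = 13; p₀/q₀ = 13/1; p₀² − 192·q₀² = 169 − 192 = -23.
  k = 1: m = 13, d = 23, a = ⌊(13 + 13)/23⌋ = 1; p/q = (1·13 + 1)/(1·1 + 0) = 14/1; p² − 192·q² = 196 − 192 = 4.
  k = 2: m = 10, d = 4, a = ⌊(13 + 10)/4⌋ = 5; p/q = (5·14 + 13)/(5·1 + 1) = 83/6; p² − 192·q² = 6889 − 6912 = -23.
  k = 3: m = 10, d = 23, a = ⌊(13 + 10)/23⌋ = 1; p/q = (1·83 + 14)/(1·6 + 1) = 97/7; p² − 192·q² = 9409 − 9408 = 1.
  The first convergent with p² − 192·q² = 1 gives the fundamental solution (x₁, y₁) = (97, 7).
Step 2: Apply the recurrence (x_{n+1}, y_{n+1}) = (x₁x_n + 192y₁y_n, x₁y_n + y₁x_n) repeatedly.
  From (x_1, y_1) = (97, 7): x_2 = 97·97 + 192·7·7 = 18817; y_2 = 97·7 + 7·97 = 1358.
  From (x_2, y_2) = (18817, 1358): x_3 = 97·18817 + 192·7·1358 = 3650401; y_3 = 97·1358 + 7·18817 = 263445.
  From (x_3, y_3) = (3650401, 263445): x_4 = 97·3650401 + 192·7·263445 = 708158977; y_4 = 97·263445 + 7·3650401 = 51106972.
  From (x_4, y_4) = (708158977, 51106972): x_5 = 97·708158977 + 192·7·51106972 = 137379191137; y_5 = 97·51106972 + 7·708158977 = 9914489123.
Step 3: Verify x_5² - 192·y_5² = 18873042157456379352769 - 18873042157456379352768 = 1 (should be 1). ✓

(x_1, y_1) = (97, 7); (x_5, y_5) = (137379191137, 9914489123).


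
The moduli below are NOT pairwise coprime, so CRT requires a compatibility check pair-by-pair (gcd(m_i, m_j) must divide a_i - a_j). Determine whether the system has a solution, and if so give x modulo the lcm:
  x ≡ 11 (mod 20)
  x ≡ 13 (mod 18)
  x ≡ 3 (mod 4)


Moduli 20, 18, 4 are not pairwise coprime, so CRT works modulo lcm(m_i) when all pairwise compatibility conditions hold.
Pairwise compatibility: gcd(m_i, m_j) must divide a_i - a_j for every pair.
Merge one congruence at a time:
  Start: x ≡ 11 (mod 20).
  Combine with x ≡ 13 (mod 18): gcd(20, 18) = 2; 13 - 11 = 2, which IS divisible by 2, so compatible.
    Write x = 11 + 20·t and substitute into x ≡ 13 (mod 18): 20·t ≡ 13 − 11 = 2 (mod 18).
    Divide the congruence (and modulus) by g = 2: 10·t ≡ 1 (mod 9).
    Reduce coefficients mod 9: 1·t ≡ 1 (mod 9).
    So t ≡ 1 (mod 9).
    Then x = 11 + 20·1 = 31, valid modulo lcm(20, 18) = 180: x ≡ 31 (mod 180).
  Combine with x ≡ 3 (mod 4): gcd(180, 4) = 4; 3 - 31 = -28, which IS divisible by 4, so compatible.
    Write x = 31 + 180·t and substitute into x ≡ 3 (mod 4): 180·t ≡ 3 − 31 = -28 (mod 4).
    Divide the congruence (and modulus) by g = 4: 45·t ≡ -7 (mod 1).
    Modulo 1 every t works; take t = 0.
    Then x = 31 + 180·0 = 31, valid modulo lcm(180, 4) = 180: x ≡ 31 (mod 180).
Verify: 31 mod 20 = 11, 31 mod 18 = 13, 31 mod 4 = 3.

x ≡ 31 (mod 180).


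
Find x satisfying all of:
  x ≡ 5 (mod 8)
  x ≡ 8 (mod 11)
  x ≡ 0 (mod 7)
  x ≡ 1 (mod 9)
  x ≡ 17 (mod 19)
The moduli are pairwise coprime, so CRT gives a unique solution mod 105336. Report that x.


Product of moduli M = 8 · 11 · 7 · 9 · 19 = 105336.
Merge one congruence at a time:
  Start: x ≡ 5 (mod 8).
  Combine with x ≡ 8 (mod 11); new modulus lcm = 88.
    Write x = 5 + 8·t and substitute into x ≡ 8 (mod 11): 8·t ≡ 8 − 5 = 3 (mod 11).
    The inverse of 8 mod 11 is 7 (since 8·7 = 56 = 5·11 + 1), so t ≡ 7·3 = 21 ≡ 10 (mod 11).
    Then x = 5 + 8·10 = 85, valid modulo lcm(8, 11) = 88: x ≡ 85 (mod 88).
  Combine with x ≡ 0 (mod 7); new modulus lcm = 616.
    Write x = 85 + 88·t and substitute into x ≡ 0 (mod 7): 88·t ≡ 0 − 85 = -85 (mod 7).
    Reduce coefficients mod 7: 4·t ≡ 6 (mod 7).
    The inverse of 4 mod 7 is 2 (since 4·2 = 8 = 1·7 + 1), so t ≡ 2·6 = 12 ≡ 5 (mod 7).
    Then x = 85 + 88·5 = 525, valid modulo lcm(88, 7) = 616: x ≡ 525 (mod 616).
  Combine with x ≡ 1 (mod 9); new modulus lcm = 5544.
    Write x = 525 + 616·t and substitute into x ≡ 1 (mod 9): 616·t ≡ 1 − 525 = -524 (mod 9).
    Reduce coefficients mod 9: 4·t ≡ 7 (mod 9).
    The inverse of 4 mod 9 is 7 (since 4·7 = 28 = 3·9 + 1), so t ≡ 7·7 = 49 ≡ 4 (mod 9).
    Then x = 525 + 616·4 = 2989, valid modulo lcm(616, 9) = 5544: x ≡ 2989 (mod 5544).
  Combine with x ≡ 17 (mod 19); new modulus lcm = 105336.
    Write x = 2989 + 5544·t and substitute into x ≡ 17 (mod 19): 5544·t ≡ 17 − 2989 = -2972 (mod 19).
    Reduce coefficients mod 19: 15·t ≡ 11 (mod 19).
    The inverse of 15 mod 19 is 14 (since 15·14 = 210 = 11·19 + 1), so t ≡ 14·11 = 154 ≡ 2 (mod 19).
    Then x = 2989 + 5544·2 = 14077, valid modulo lcm(5544, 19) = 105336: x ≡ 14077 (mod 105336).
Verify against each original: 14077 mod 8 = 5, 14077 mod 11 = 8, 14077 mod 7 = 0, 14077 mod 9 = 1, 14077 mod 19 = 17.

x ≡ 14077 (mod 105336).


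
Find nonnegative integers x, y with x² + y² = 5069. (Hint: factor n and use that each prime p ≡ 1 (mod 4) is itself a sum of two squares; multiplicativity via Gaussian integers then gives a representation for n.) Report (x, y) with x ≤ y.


Step 1: Factor n = 5069 = 37 · 137.
Step 2: Check the mod-4 condition on each prime factor: 37 ≡ 1 (mod 4), exponent 1; 137 ≡ 1 (mod 4), exponent 1.
All primes ≡ 3 (mod 4) appear to even exponent (or don't appear), so by the two-squares theorem n IS expressible as a sum of two squares.
Step 3: Build a representation. Here n = 37 · 137 is a product of primes ≡ 1 (mod 4). Each prime p ≡ 1 (mod 4) is itself a sum of two squares; find a² by testing p − a² for a perfect square:
  37: 37 − 1² = 36 = 6² ⇒ 37 = 1² + 6².
  137: 137 − 1² = 136, 137 − 2² = 133, 137 − 3² = 128, 137 − 4² = 121 = 11² ⇒ 137 = 4² + 11².
  Combine using the Brahmagupta–Fibonacci identity (a² + b²)(c² + d²) = (ac − bd)² + (ad + bc)² = (ac + bd)² + (ad − bc)²:
  37 · 137 = 5069: from (1² + 6²)(4² + 11²), take (1·4 − 6·11, 1·11 + 6·4) = (4 − 66, 11 + 24) = (-62, 35); dropping signs (only squares matter) gives (62, 35); check 62² + 35² = 3844 + 1225 = 5069 ✓.
Step 4: Order so x ≤ y and verify: 35² + 62² = 1225 + 3844 = 5069 = n. ✓

n = 5069 = 35² + 62² (one valid representation with x ≤ y).


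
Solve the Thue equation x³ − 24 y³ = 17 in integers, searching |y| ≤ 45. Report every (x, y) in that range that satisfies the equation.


The equation is x³ - 24y³ = 17. For fixed y, x³ = 24·y³ + 17, so a solution requires the RHS to be a perfect cube.
Strategy: iterate y from -45 to 45, compute RHS = 24·y³ + 17, and check whether it is a (positive or negative) perfect cube.
Check small values of y:
  y = 0: RHS = 17 is not a perfect cube.
  y = 1: RHS = 41 is not a perfect cube.
  y = -1: RHS = -7 is not a perfect cube.
  y = 2: RHS = 209 is not a perfect cube.
  y = -2: RHS = -175 is not a perfect cube.
  y = 3: RHS = 665 is not a perfect cube.
  y = -3: RHS = -631 is not a perfect cube.
Continuing the search up to |y| = 45 finds no solutions either.
No (x, y) in the scanned range satisfies the equation.

No integer solutions with |y| ≤ 45.


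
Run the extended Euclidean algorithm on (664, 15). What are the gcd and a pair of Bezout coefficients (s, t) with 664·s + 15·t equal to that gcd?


Euclidean algorithm on (664, 15) — divide until remainder is 0:
  664 = 44 · 15 + 4
  15 = 3 · 4 + 3
  4 = 1 · 3 + 1
  3 = 3 · 1 + 0
gcd(664, 15) = 1.
Track Bezout coefficients alongside the remainders: start with r₀ = 664 = a·1 + b·0 (s = 1, t = 0) and r₁ = 15 = a·0 + b·1 (s = 0, t = 1); each new remainder r_{k+1} = r_{k-1} − q_k·r_k inherits s_{k+1} = s_{k-1} − q_k·s_k, t_{k+1} = t_{k-1} − q_k·t_k, so r_k = a·s_k + b·t_k at every step:
  q = 44: r = 4, s = 1 − 44·0 = 1, t = 0 − 44·1 = -44  (check: 664·1 + 15·(-44) = 4)
  q = 3: r = 3, s = 0 − 3·1 = -3, t = 1 − 3·(-44) = 133  (check: 664·(-3) + 15·133 = 3)
  q = 1: r = 1, s = 1 − 1·(-3) = 4, t = -44 − 1·133 = -177  (check: 664·4 + 15·(-177) = 1)
The row with r = 1 (the gcd) gives the Bezout coefficients s = 4, t = -177.
Result: 664 · (4) + 15 · (-177) = 1.

gcd(664, 15) = 1; s = 4, t = -177 (check: 664·4 + 15·(-177) = 1).


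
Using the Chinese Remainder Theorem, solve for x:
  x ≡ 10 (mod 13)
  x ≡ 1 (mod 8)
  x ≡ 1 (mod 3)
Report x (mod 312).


Moduli 13, 8, 3 are pairwise coprime; by CRT there is a unique solution modulo M = 13 · 8 · 3 = 312.
Solve pairwise, accumulating the modulus:
  Start with x ≡ 10 (mod 13).
  Combine with x ≡ 1 (mod 8): since gcd(13, 8) = 1, we get a unique residue mod 104.
    Write x = 10 + 13·t and substitute into x ≡ 1 (mod 8): 13·t ≡ 1 − 10 = -9 (mod 8).
    Reduce coefficients mod 8: 5·t ≡ 7 (mod 8).
    The inverse of 5 mod 8 is 5 (since 5·5 = 25 = 3·8 + 1), so t ≡ 5·7 = 35 ≡ 3 (mod 8).
    Then x = 10 + 13·3 = 49, valid modulo lcm(13, 8) = 104: x ≡ 49 (mod 104).
  Combine with x ≡ 1 (mod 3): since gcd(104, 3) = 1, we get a unique residue mod 312.
    Write x = 49 + 104·t and substitute into x ≡ 1 (mod 3): 104·t ≡ 1 − 49 = -48 (mod 3).
    Reduce coefficients mod 3: 2·t ≡ 0 (mod 3).
    The inverse of 2 mod 3 is 2 (since 2·2 = 4 = 1·3 + 1), so t ≡ 2·0 = 0 ≡ 0 (mod 3).
    Then x = 49 + 104·0 = 49, valid modulo lcm(104, 3) = 312: x ≡ 49 (mod 312).
Verify: 49 mod 13 = 10 ✓, 49 mod 8 = 1 ✓, 49 mod 3 = 1 ✓.

x ≡ 49 (mod 312).


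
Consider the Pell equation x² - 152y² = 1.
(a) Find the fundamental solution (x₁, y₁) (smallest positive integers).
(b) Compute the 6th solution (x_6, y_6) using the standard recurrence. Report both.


Step 1: Find the fundamental solution (x₁, y₁) of x² - 152y² = 1.
  Expand √152 as a continued fraction. a₀ = ⌊√152⌋ = 12; iterate m_{k+1} = d_k·a_k − m_k, d_{k+1} = (152 − m_{k+1}²)/d_k, a_{k+1} = ⌊(a₀ + m_{k+1})/d_{k+1}⌋ (starting m₀ = 0, d₀ = 1), with convergents p_k = a_k·p_{k-1} + p_{k-2}, q_k = a_k·q_{k-1} + q_{k-2} (p₋₁ = 1, q₋₁ = 0):
  k = 0: a₀ = 12; p₀/q₀ = 12/1; p₀² − 152·q₀² = 144 − 152 = -8.
  k = 1: m = 12, d = 8, a = ⌊(12 + 12)/8⌋ = 3; p/q = (3·12 + 1)/(3·1 + 0) = 37/3; p² − 152·q² = 1369 − 1368 = 1.
  The first convergent with p² − 152·q² = 1 gives the fundamental solution (x₁, y₁) = (37, 3).
Step 2: Apply the recurrence (x_{n+1}, y_{n+1}) = (x₁x_n + 152y₁y_n, x₁y_n + y₁x_n) repeatedly.
  From (x_1, y_1) = (37, 3): x_2 = 37·37 + 152·3·3 = 2737; y_2 = 37·3 + 3·37 = 222.
  From (x_2, y_2) = (2737, 222): x_3 = 37·2737 + 152·3·222 = 202501; y_3 = 37·222 + 3·2737 = 16425.
  From (x_3, y_3) = (202501, 16425): x_4 = 37·202501 + 152·3·16425 = 14982337; y_4 = 37·16425 + 3·202501 = 1215228.
  From (x_4, y_4) = (14982337, 1215228): x_5 = 37·14982337 + 152·3·1215228 = 1108490437; y_5 = 37·1215228 + 3·14982337 = 89910447.
  From (x_5, y_5) = (1108490437, 89910447): x_6 = 37·1108490437 + 152·3·89910447 = 82013310001; y_6 = 37·89910447 + 3·1108490437 = 6652157850.
Step 3: Verify x_6² - 152·y_6² = 6726183017320126620001 - 6726183017320126620000 = 1 (should be 1). ✓

(x_1, y_1) = (37, 3); (x_6, y_6) = (82013310001, 6652157850).


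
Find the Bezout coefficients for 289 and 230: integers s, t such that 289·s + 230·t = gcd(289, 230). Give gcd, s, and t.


Euclidean algorithm on (289, 230) — divide until remainder is 0:
  289 = 1 · 230 + 59
  230 = 3 · 59 + 53
  59 = 1 · 53 + 6
  53 = 8 · 6 + 5
  6 = 1 · 5 + 1
  5 = 5 · 1 + 0
gcd(289, 230) = 1.
Track Bezout coefficients alongside the remainders: start with r₀ = 289 = a·1 + b·0 (s = 1, t = 0) and r₁ = 230 = a·0 + b·1 (s = 0, t = 1); each new remainder r_{k+1} = r_{k-1} − q_k·r_k inherits s_{k+1} = s_{k-1} − q_k·s_k, t_{k+1} = t_{k-1} − q_k·t_k, so r_k = a·s_k + b·t_k at every step:
  q = 1: r = 59, s = 1 − 1·0 = 1, t = 0 − 1·1 = -1  (check: 289·1 + 230·(-1) = 59)
  q = 3: r = 53, s = 0 − 3·1 = -3, t = 1 − 3·(-1) = 4  (check: 289·(-3) + 230·4 = 53)
  q = 1: r = 6, s = 1 − 1·(-3) = 4, t = -1 − 1·4 = -5  (check: 289·4 + 230·(-5) = 6)
  q = 8: r = 5, s = -3 − 8·4 = -35, t = 4 − 8·(-5) = 44  (check: 289·(-35) + 230·44 = 5)
  q = 1: r = 1, s = 4 − 1·(-35) = 39, t = -5 − 1·44 = -49  (check: 289·39 + 230·(-49) = 1)
The row with r = 1 (the gcd) gives the Bezout coefficients s = 39, t = -49.
Result: 289 · (39) + 230 · (-49) = 1.

gcd(289, 230) = 1; s = 39, t = -49 (check: 289·39 + 230·(-49) = 1).


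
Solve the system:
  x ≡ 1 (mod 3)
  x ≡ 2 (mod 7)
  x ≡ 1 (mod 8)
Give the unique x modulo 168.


Moduli 3, 7, 8 are pairwise coprime; by CRT there is a unique solution modulo M = 3 · 7 · 8 = 168.
Solve pairwise, accumulating the modulus:
  Start with x ≡ 1 (mod 3).
  Combine with x ≡ 2 (mod 7): since gcd(3, 7) = 1, we get a unique residue mod 21.
    Write x = 1 + 3·t and substitute into x ≡ 2 (mod 7): 3·t ≡ 2 − 1 = 1 (mod 7).
    The inverse of 3 mod 7 is 5 (since 3·5 = 15 = 2·7 + 1), so t ≡ 5·1 = 5 ≡ 5 (mod 7).
    Then x = 1 + 3·5 = 16, valid modulo lcm(3, 7) = 21: x ≡ 16 (mod 21).
  Combine with x ≡ 1 (mod 8): since gcd(21, 8) = 1, we get a unique residue mod 168.
    Write x = 16 + 21·t and substitute into x ≡ 1 (mod 8): 21·t ≡ 1 − 16 = -15 (mod 8).
    Reduce coefficients mod 8: 5·t ≡ 1 (mod 8).
    The inverse of 5 mod 8 is 5 (since 5·5 = 25 = 3·8 + 1), so t ≡ 5·1 = 5 ≡ 5 (mod 8).
    Then x = 16 + 21·5 = 121, valid modulo lcm(21, 8) = 168: x ≡ 121 (mod 168).
Verify: 121 mod 3 = 1 ✓, 121 mod 7 = 2 ✓, 121 mod 8 = 1 ✓.

x ≡ 121 (mod 168).


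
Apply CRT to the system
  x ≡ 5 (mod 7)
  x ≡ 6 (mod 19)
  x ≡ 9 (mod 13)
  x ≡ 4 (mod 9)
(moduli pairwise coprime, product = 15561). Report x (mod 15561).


Product of moduli M = 7 · 19 · 13 · 9 = 15561.
Merge one congruence at a time:
  Start: x ≡ 5 (mod 7).
  Combine with x ≡ 6 (mod 19); new modulus lcm = 133.
    Write x = 5 + 7·t and substitute into x ≡ 6 (mod 19): 7·t ≡ 6 − 5 = 1 (mod 19).
    The inverse of 7 mod 19 is 11 (since 7·11 = 77 = 4·19 + 1), so t ≡ 11·1 = 11 ≡ 11 (mod 19).
    Then x = 5 + 7·11 = 82, valid modulo lcm(7, 19) = 133: x ≡ 82 (mod 133).
  Combine with x ≡ 9 (mod 13); new modulus lcm = 1729.
    Write x = 82 + 133·t and substitute into x ≡ 9 (mod 13): 133·t ≡ 9 − 82 = -73 (mod 13).
    Reduce coefficients mod 13: 3·t ≡ 5 (mod 13).
    The inverse of 3 mod 13 is 9 (since 3·9 = 27 = 2·13 + 1), so t ≡ 9·5 = 45 ≡ 6 (mod 13).
    Then x = 82 + 133·6 = 880, valid modulo lcm(133, 13) = 1729: x ≡ 880 (mod 1729).
  Combine with x ≡ 4 (mod 9); new modulus lcm = 15561.
    Write x = 880 + 1729·t and substitute into x ≡ 4 (mod 9): 1729·t ≡ 4 − 880 = -876 (mod 9).
    Reduce coefficients mod 9: 1·t ≡ 6 (mod 9).
    So t ≡ 6 (mod 9).
    Then x = 880 + 1729·6 = 11254, valid modulo lcm(1729, 9) = 15561: x ≡ 11254 (mod 15561).
Verify against each original: 11254 mod 7 = 5, 11254 mod 19 = 6, 11254 mod 13 = 9, 11254 mod 9 = 4.

x ≡ 11254 (mod 15561).


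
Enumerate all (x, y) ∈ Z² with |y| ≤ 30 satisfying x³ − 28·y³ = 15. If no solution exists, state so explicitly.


The equation is x³ - 28y³ = 15. For fixed y, x³ = 28·y³ + 15, so a solution requires the RHS to be a perfect cube.
Strategy: iterate y from -30 to 30, compute RHS = 28·y³ + 15, and check whether it is a (positive or negative) perfect cube.
Check small values of y:
  y = 0: RHS = 15 is not a perfect cube.
  y = 1: RHS = 43 is not a perfect cube.
  y = -1: RHS = -13 is not a perfect cube.
  y = 2: RHS = 239 is not a perfect cube.
  y = -2: RHS = -209 is not a perfect cube.
  y = 3: RHS = 771 is not a perfect cube.
  y = -3: RHS = -741 is not a perfect cube.
Continuing the search up to |y| = 30 finds no solutions either.
No (x, y) in the scanned range satisfies the equation.

No integer solutions with |y| ≤ 30.


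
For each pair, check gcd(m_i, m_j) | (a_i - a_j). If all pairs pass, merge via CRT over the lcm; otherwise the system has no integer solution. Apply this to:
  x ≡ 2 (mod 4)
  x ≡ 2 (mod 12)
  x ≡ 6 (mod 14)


Moduli 4, 12, 14 are not pairwise coprime, so CRT works modulo lcm(m_i) when all pairwise compatibility conditions hold.
Pairwise compatibility: gcd(m_i, m_j) must divide a_i - a_j for every pair.
Merge one congruence at a time:
  Start: x ≡ 2 (mod 4).
  Combine with x ≡ 2 (mod 12): gcd(4, 12) = 4; 2 - 2 = 0, which IS divisible by 4, so compatible.
    Write x = 2 + 4·t and substitute into x ≡ 2 (mod 12): 4·t ≡ 2 − 2 = 0 (mod 12).
    Divide the congruence (and modulus) by g = 4: 1·t ≡ 0 (mod 3).
    So t ≡ 0 (mod 3).
    Then x = 2 + 4·0 = 2, valid modulo lcm(4, 12) = 12: x ≡ 2 (mod 12).
  Combine with x ≡ 6 (mod 14): gcd(12, 14) = 2; 6 - 2 = 4, which IS divisible by 2, so compatible.
    Write x = 2 + 12·t and substitute into x ≡ 6 (mod 14): 12·t ≡ 6 − 2 = 4 (mod 14).
    Divide the congruence (and modulus) by g = 2: 6·t ≡ 2 (mod 7).
    The inverse of 6 mod 7 is 6 (since 6·6 = 36 = 5·7 + 1), so t ≡ 6·2 = 12 ≡ 5 (mod 7).
    Then x = 2 + 12·5 = 62, valid modulo lcm(12, 14) = 84: x ≡ 62 (mod 84).
Verify: 62 mod 4 = 2, 62 mod 12 = 2, 62 mod 14 = 6.

x ≡ 62 (mod 84).


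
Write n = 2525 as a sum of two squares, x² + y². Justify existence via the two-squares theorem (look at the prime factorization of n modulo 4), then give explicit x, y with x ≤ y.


Step 1: Factor n = 2525 = 5^2 · 101.
Step 2: Check the mod-4 condition on each prime factor: 5 ≡ 1 (mod 4), exponent 2; 101 ≡ 1 (mod 4), exponent 1.
All primes ≡ 3 (mod 4) appear to even exponent (or don't appear), so by the two-squares theorem n IS expressible as a sum of two squares.
Step 3: Build a representation. Here n = 5 · 5 · 101 is a product of primes ≡ 1 (mod 4). Each prime p ≡ 1 (mod 4) is itself a sum of two squares; find a² by testing p − a² for a perfect square:
  5: 5 − 1² = 4 = 2² ⇒ 5 = 1² + 2².
  101: 101 − 1² = 100 = 10² ⇒ 101 = 1² + 10².
  Combine using the Brahmagupta–Fibonacci identity (a² + b²)(c² + d²) = (ac − bd)² + (ad + bc)² = (ac + bd)² + (ad − bc)²:
  5 · 5 = 25: from (1² + 2²)(1² + 2²), take (1·1 − 2·2, 1·2 + 2·1) = (1 − 4, 2 + 2) = (-3, 4); dropping signs (only squares matter) gives (3, 4); check 3² + 4² = 9 + 16 = 25 ✓.
  25 · 101 = 2525: from (3² + 4²)(1² + 10²), take (3·1 − 4·10, 3·10 + 4·1) = (3 − 40, 30 + 4) = (-37, 34); dropping signs (only squares matter) gives (37, 34); check 37² + 34² = 1369 + 1156 = 2525 ✓.
Step 4: Order so x ≤ y and verify: 34² + 37² = 1156 + 1369 = 2525 = n. ✓

n = 2525 = 34² + 37² (one valid representation with x ≤ y).


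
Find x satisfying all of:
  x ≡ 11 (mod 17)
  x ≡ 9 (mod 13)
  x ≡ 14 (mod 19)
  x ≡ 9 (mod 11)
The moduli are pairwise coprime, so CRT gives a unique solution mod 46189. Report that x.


Product of moduli M = 17 · 13 · 19 · 11 = 46189.
Merge one congruence at a time:
  Start: x ≡ 11 (mod 17).
  Combine with x ≡ 9 (mod 13); new modulus lcm = 221.
    Write x = 11 + 17·t and substitute into x ≡ 9 (mod 13): 17·t ≡ 9 − 11 = -2 (mod 13).
    Reduce coefficients mod 13: 4·t ≡ 11 (mod 13).
    The inverse of 4 mod 13 is 10 (since 4·10 = 40 = 3·13 + 1), so t ≡ 10·11 = 110 ≡ 6 (mod 13).
    Then x = 11 + 17·6 = 113, valid modulo lcm(17, 13) = 221: x ≡ 113 (mod 221).
  Combine with x ≡ 14 (mod 19); new modulus lcm = 4199.
    Write x = 113 + 221·t and substitute into x ≡ 14 (mod 19): 221·t ≡ 14 − 113 = -99 (mod 19).
    Reduce coefficients mod 19: 12·t ≡ 15 (mod 19).
    The inverse of 12 mod 19 is 8 (since 12·8 = 96 = 5·19 + 1), so t ≡ 8·15 = 120 ≡ 6 (mod 19).
    Then x = 113 + 221·6 = 1439, valid modulo lcm(221, 19) = 4199: x ≡ 1439 (mod 4199).
  Combine with x ≡ 9 (mod 11); new modulus lcm = 46189.
    Write x = 1439 + 4199·t and substitute into x ≡ 9 (mod 11): 4199·t ≡ 9 − 1439 = -1430 (mod 11).
    Reduce coefficients mod 11: 8·t ≡ 0 (mod 11).
    The inverse of 8 mod 11 is 7 (since 8·7 = 56 = 5·11 + 1), so t ≡ 7·0 = 0 ≡ 0 (mod 11).
    Then x = 1439 + 4199·0 = 1439, valid modulo lcm(4199, 11) = 46189: x ≡ 1439 (mod 46189).
Verify against each original: 1439 mod 17 = 11, 1439 mod 13 = 9, 1439 mod 19 = 14, 1439 mod 11 = 9.

x ≡ 1439 (mod 46189).


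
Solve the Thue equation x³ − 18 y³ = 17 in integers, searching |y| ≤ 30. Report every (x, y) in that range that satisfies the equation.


The equation is x³ - 18y³ = 17. For fixed y, x³ = 18·y³ + 17, so a solution requires the RHS to be a perfect cube.
Strategy: iterate y from -30 to 30, compute RHS = 18·y³ + 17, and check whether it is a (positive or negative) perfect cube.
Check small values of y:
  y = 0: RHS = 17 is not a perfect cube.
  y = 1: RHS = 35 is not a perfect cube.
  y = -1: RHS = -1 = (-1)³ ⇒ x = -1 works.
  y = 2: RHS = 161 is not a perfect cube.
  y = -2: RHS = -127 is not a perfect cube.
  y = 3: RHS = 503 is not a perfect cube.
  y = -3: RHS = -469 is not a perfect cube.
Continuing the search up to |y| = 30 finds no further solutions beyond those listed.
Collected solutions: (-1, -1).

Solutions (with |y| ≤ 30): (-1, -1).


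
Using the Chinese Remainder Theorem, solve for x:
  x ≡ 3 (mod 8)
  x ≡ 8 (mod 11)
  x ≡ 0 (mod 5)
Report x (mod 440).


Moduli 8, 11, 5 are pairwise coprime; by CRT there is a unique solution modulo M = 8 · 11 · 5 = 440.
Solve pairwise, accumulating the modulus:
  Start with x ≡ 3 (mod 8).
  Combine with x ≡ 8 (mod 11): since gcd(8, 11) = 1, we get a unique residue mod 88.
    Write x = 3 + 8·t and substitute into x ≡ 8 (mod 11): 8·t ≡ 8 − 3 = 5 (mod 11).
    The inverse of 8 mod 11 is 7 (since 8·7 = 56 = 5·11 + 1), so t ≡ 7·5 = 35 ≡ 2 (mod 11).
    Then x = 3 + 8·2 = 19, valid modulo lcm(8, 11) = 88: x ≡ 19 (mod 88).
  Combine with x ≡ 0 (mod 5): since gcd(88, 5) = 1, we get a unique residue mod 440.
    Write x = 19 + 88·t and substitute into x ≡ 0 (mod 5): 88·t ≡ 0 − 19 = -19 (mod 5).
    Reduce coefficients mod 5: 3·t ≡ 1 (mod 5).
    The inverse of 3 mod 5 is 2 (since 3·2 = 6 = 1·5 + 1), so t ≡ 2·1 = 2 ≡ 2 (mod 5).
    Then x = 19 + 88·2 = 195, valid modulo lcm(88, 5) = 440: x ≡ 195 (mod 440).
Verify: 195 mod 8 = 3 ✓, 195 mod 11 = 8 ✓, 195 mod 5 = 0 ✓.

x ≡ 195 (mod 440).


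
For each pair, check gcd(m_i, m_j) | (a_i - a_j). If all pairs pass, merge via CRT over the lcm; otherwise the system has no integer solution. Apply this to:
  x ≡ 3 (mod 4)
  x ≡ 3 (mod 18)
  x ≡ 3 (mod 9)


Moduli 4, 18, 9 are not pairwise coprime, so CRT works modulo lcm(m_i) when all pairwise compatibility conditions hold.
Pairwise compatibility: gcd(m_i, m_j) must divide a_i - a_j for every pair.
Merge one congruence at a time:
  Start: x ≡ 3 (mod 4).
  Combine with x ≡ 3 (mod 18): gcd(4, 18) = 2; 3 - 3 = 0, which IS divisible by 2, so compatible.
    Write x = 3 + 4·t and substitute into x ≡ 3 (mod 18): 4·t ≡ 3 − 3 = 0 (mod 18).
    Divide the congruence (and modulus) by g = 2: 2·t ≡ 0 (mod 9).
    The inverse of 2 mod 9 is 5 (since 2·5 = 10 = 1·9 + 1), so t ≡ 5·0 = 0 ≡ 0 (mod 9).
    Then x = 3 + 4·0 = 3, valid modulo lcm(4, 18) = 36: x ≡ 3 (mod 36).
  Combine with x ≡ 3 (mod 9): gcd(36, 9) = 9; 3 - 3 = 0, which IS divisible by 9, so compatible.
    Write x = 3 + 36·t and substitute into x ≡ 3 (mod 9): 36·t ≡ 3 − 3 = 0 (mod 9).
    Divide the congruence (and modulus) by g = 9: 4·t ≡ 0 (mod 1).
    Modulo 1 every t works; take t = 0.
    Then x = 3 + 36·0 = 3, valid modulo lcm(36, 9) = 36: x ≡ 3 (mod 36).
Verify: 3 mod 4 = 3, 3 mod 18 = 3, 3 mod 9 = 3.

x ≡ 3 (mod 36).


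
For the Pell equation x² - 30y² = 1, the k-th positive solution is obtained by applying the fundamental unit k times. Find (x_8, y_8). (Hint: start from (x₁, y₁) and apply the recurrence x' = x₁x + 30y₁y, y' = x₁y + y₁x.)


Step 1: Find the fundamental solution (x₁, y₁) of x² - 30y² = 1.
  Expand √30 as a continued fraction. a₀ = ⌊√30⌋ = 5; iterate m_{k+1} = d_k·a_k − m_k, d_{k+1} = (30 − m_{k+1}²)/d_k, a_{k+1} = ⌊(a₀ + m_{k+1})/d_{k+1}⌋ (starting m₀ = 0, d₀ = 1), with convergents p_k = a_k·p_{k-1} + p_{k-2}, q_k = a_k·q_{k-1} + q_{k-2} (p₋₁ = 1, q₋₁ = 0):
  k = 0: a₀ = 5; p₀/q₀ = 5/1; p₀² − 30·q₀² = 25 − 30 = -5.
  k = 1: m = 5, d = 5, a = ⌊(5 + 5)/5⌋ = 2; p/q = (2·5 + 1)/(2·1 + 0) = 11/2; p² − 30·q² = 121 − 120 = 1.
  The first convergent with p² − 30·q² = 1 gives the fundamental solution (x₁, y₁) = (11, 2).
Step 2: Apply the recurrence (x_{n+1}, y_{n+1}) = (x₁x_n + 30y₁y_n, x₁y_n + y₁x_n) repeatedly.
  From (x_1, y_1) = (11, 2): x_2 = 11·11 + 30·2·2 = 241; y_2 = 11·2 + 2·11 = 44.
  From (x_2, y_2) = (241, 44): x_3 = 11·241 + 30·2·44 = 5291; y_3 = 11·44 + 2·241 = 966.
  From (x_3, y_3) = (5291, 966): x_4 = 11·5291 + 30·2·966 = 116161; y_4 = 11·966 + 2·5291 = 21208.
  From (x_4, y_4) = (116161, 21208): x_5 = 11·116161 + 30·2·21208 = 2550251; y_5 = 11·21208 + 2·116161 = 465610.
  From (x_5, y_5) = (2550251, 465610): x_6 = 11·2550251 + 30·2·465610 = 55989361; y_6 = 11·465610 + 2·2550251 = 10222212.
  From (x_6, y_6) = (55989361, 10222212): x_7 = 11·55989361 + 30·2·10222212 = 1229215691; y_7 = 11·10222212 + 2·55989361 = 224423054.
  From (x_7, y_7) = (1229215691, 224423054): x_8 = 11·1229215691 + 30·2·224423054 = 26986755841; y_8 = 11·224423054 + 2·1229215691 = 4927084976.
Step 3: Verify x_8² - 30·y_8² = 728284990821747617281 - 728284990821747617280 = 1 (should be 1). ✓

(x_1, y_1) = (11, 2); (x_8, y_8) = (26986755841, 4927084976).


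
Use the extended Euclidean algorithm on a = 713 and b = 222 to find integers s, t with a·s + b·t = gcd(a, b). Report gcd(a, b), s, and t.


Euclidean algorithm on (713, 222) — divide until remainder is 0:
  713 = 3 · 222 + 47
  222 = 4 · 47 + 34
  47 = 1 · 34 + 13
  34 = 2 · 13 + 8
  13 = 1 · 8 + 5
  8 = 1 · 5 + 3
  5 = 1 · 3 + 2
  3 = 1 · 2 + 1
  2 = 2 · 1 + 0
gcd(713, 222) = 1.
Track Bezout coefficients alongside the remainders: start with r₀ = 713 = a·1 + b·0 (s = 1, t = 0) and r₁ = 222 = a·0 + b·1 (s = 0, t = 1); each new remainder r_{k+1} = r_{k-1} − q_k·r_k inherits s_{k+1} = s_{k-1} − q_k·s_k, t_{k+1} = t_{k-1} − q_k·t_k, so r_k = a·s_k + b·t_k at every step:
  q = 3: r = 47, s = 1 − 3·0 = 1, t = 0 − 3·1 = -3  (check: 713·1 + 222·(-3) = 47)
  q = 4: r = 34, s = 0 − 4·1 = -4, t = 1 − 4·(-3) = 13  (check: 713·(-4) + 222·13 = 34)
  q = 1: r = 13, s = 1 − 1·(-4) = 5, t = -3 − 1·13 = -16  (check: 713·5 + 222·(-16) = 13)
  q = 2: r = 8, s = -4 − 2·5 = -14, t = 13 − 2·(-16) = 45  (check: 713·(-14) + 222·45 = 8)
  q = 1: r = 5, s = 5 − 1·(-14) = 19, t = -16 − 1·45 = -61  (check: 713·19 + 222·(-61) = 5)
  q = 1: r = 3, s = -14 − 1·19 = -33, t = 45 − 1·(-61) = 106  (check: 713·(-33) + 222·106 = 3)
  q = 1: r = 2, s = 19 − 1·(-33) = 52, t = -61 − 1·106 = -167  (check: 713·52 + 222·(-167) = 2)
  q = 1: r = 1, s = -33 − 1·52 = -85, t = 106 − 1·(-167) = 273  (check: 713·(-85) + 222·273 = 1)
The row with r = 1 (the gcd) gives the Bezout coefficients s = -85, t = 273.
Result: 713 · (-85) + 222 · (273) = 1.

gcd(713, 222) = 1; s = -85, t = 273 (check: 713·(-85) + 222·273 = 1).
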